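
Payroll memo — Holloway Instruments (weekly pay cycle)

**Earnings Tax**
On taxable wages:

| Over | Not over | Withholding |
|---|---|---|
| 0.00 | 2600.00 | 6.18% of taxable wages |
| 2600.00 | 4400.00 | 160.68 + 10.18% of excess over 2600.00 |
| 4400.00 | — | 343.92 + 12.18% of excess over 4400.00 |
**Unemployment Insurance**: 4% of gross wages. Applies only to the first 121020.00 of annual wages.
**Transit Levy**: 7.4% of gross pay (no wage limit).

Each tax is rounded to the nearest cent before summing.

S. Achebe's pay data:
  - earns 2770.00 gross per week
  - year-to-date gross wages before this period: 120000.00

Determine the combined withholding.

Earnings Tax: taxable = 2770.00
  160.68 + 10.18% × (2770.00 − 2600.00) = 160.68 + 10.18% × 170.00 = 177.99
Unemployment Insurance: cap 121020.00 − YTD 120000.00 = 1020.00 subject; 4% × 1020.00 = 40.80
Transit Levy: 7.4% × 2770.00 = 204.98
Total: 177.99 + 40.80 + 204.98 = 423.77

423.77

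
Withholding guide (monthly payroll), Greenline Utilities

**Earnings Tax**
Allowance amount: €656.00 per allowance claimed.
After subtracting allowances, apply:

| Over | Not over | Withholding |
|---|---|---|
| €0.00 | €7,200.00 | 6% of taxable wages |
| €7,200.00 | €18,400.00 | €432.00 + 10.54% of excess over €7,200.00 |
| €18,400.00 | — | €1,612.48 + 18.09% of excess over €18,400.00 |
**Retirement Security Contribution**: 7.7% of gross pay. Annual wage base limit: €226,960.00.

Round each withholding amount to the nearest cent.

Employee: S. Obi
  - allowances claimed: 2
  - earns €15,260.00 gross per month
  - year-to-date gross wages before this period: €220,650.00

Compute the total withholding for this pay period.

€1,629.11

Earnings Tax: taxable = €15,260.00 − 2×€656.00 = €13,948.00
  €432.00 + 10.54% × (€13,948.00 − €7,200.00) = €432.00 + 10.54% × €6,748.00 = €1,143.24
Retirement Security Contribution: cap €226,960.00 − YTD €220,650.00 = €6,310.00 subject; 7.7% × €6,310.00 = €485.87
Total: €1,143.24 + €485.87 = €1,629.11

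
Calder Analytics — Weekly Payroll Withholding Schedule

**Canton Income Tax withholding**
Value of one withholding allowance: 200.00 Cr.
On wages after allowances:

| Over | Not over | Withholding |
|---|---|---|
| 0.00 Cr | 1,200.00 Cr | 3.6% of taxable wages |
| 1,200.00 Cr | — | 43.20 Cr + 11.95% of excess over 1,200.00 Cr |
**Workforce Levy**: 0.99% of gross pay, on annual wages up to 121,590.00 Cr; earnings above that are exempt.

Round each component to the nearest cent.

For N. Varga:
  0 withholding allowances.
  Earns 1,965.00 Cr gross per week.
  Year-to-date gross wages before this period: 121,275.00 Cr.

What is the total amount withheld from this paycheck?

Canton Income Tax: taxable = 1,965.00 Cr
  43.20 Cr + 11.95% × (1,965.00 Cr − 1,200.00 Cr) = 43.20 Cr + 11.95% × 765.00 Cr = 134.62 Cr
Workforce Levy: cap 121,590.00 Cr − YTD 121,275.00 Cr = 315.00 Cr subject; 0.99% × 315.00 Cr = 3.12 Cr
Total: 134.62 Cr + 3.12 Cr = 137.74 Cr

137.74 Cr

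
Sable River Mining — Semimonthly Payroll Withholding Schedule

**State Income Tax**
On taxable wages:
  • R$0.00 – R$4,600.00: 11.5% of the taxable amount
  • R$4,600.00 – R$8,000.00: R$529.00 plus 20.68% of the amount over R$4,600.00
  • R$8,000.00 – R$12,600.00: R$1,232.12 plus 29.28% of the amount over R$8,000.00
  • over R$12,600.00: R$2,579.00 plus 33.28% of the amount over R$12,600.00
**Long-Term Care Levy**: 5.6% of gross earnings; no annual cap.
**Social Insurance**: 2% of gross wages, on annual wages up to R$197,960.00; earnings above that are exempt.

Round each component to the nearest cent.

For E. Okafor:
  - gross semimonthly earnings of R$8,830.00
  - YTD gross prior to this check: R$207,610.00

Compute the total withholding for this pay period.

R$1,969.62

State Income Tax: taxable = R$8,830.00
  R$1,232.12 + 29.28% × (R$8,830.00 − R$8,000.00) = R$1,232.12 + 29.28% × R$830.00 = R$1,475.14
Long-Term Care Levy: 5.6% × R$8,830.00 = R$494.48
Social Insurance: YTD R$207,610.00 ≥ cap R$197,960.00 → R$0.00
Total: R$1,475.14 + R$494.48 + R$0.00 = R$1,969.62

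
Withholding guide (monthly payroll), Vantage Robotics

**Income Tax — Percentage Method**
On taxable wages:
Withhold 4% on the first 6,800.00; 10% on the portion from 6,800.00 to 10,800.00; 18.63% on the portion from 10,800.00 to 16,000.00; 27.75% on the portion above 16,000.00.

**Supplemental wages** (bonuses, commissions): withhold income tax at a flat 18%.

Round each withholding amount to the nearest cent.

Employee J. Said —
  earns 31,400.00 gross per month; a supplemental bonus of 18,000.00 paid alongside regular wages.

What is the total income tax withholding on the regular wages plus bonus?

9,154.26

Income Tax: taxable = 31,400.00
  1,640.76 + 27.75% × (31,400.00 − 16,000.00) = 1,640.76 + 27.75% × 15,400.00 = 5,914.26
Supplemental (18% flat on bonus): 18% × 18,000.00 = 3,240.00
Total income tax: 5,914.26 + 3,240.00 = 9,154.26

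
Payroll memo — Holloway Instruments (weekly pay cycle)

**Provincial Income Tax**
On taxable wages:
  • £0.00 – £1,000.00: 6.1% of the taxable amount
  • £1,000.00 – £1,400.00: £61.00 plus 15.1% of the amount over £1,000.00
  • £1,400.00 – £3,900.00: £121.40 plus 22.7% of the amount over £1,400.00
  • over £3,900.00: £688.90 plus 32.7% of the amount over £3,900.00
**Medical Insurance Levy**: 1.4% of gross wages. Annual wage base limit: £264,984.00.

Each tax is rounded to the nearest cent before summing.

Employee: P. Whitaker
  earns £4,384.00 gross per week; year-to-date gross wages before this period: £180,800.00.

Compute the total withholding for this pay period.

£908.55

Provincial Income Tax: taxable = £4,384.00
  £688.90 + 32.7% × (£4,384.00 − £3,900.00) = £688.90 + 32.7% × £484.00 = £847.17
Medical Insurance Levy: 1.4% × £4,384.00 = £61.38
Total: £847.17 + £61.38 = £908.55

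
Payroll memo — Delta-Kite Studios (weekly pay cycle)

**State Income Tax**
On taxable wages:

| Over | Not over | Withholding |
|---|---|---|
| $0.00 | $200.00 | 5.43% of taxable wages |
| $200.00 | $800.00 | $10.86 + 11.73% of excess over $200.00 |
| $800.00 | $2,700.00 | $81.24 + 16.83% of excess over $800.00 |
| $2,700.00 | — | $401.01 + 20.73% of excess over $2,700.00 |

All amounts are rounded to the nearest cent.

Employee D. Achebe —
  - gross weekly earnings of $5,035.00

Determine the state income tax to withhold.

$885.06

State Income Tax: taxable = $5,035.00
  $401.01 + 20.73% × ($5,035.00 − $2,700.00) = $401.01 + 20.73% × $2,335.00 = $885.06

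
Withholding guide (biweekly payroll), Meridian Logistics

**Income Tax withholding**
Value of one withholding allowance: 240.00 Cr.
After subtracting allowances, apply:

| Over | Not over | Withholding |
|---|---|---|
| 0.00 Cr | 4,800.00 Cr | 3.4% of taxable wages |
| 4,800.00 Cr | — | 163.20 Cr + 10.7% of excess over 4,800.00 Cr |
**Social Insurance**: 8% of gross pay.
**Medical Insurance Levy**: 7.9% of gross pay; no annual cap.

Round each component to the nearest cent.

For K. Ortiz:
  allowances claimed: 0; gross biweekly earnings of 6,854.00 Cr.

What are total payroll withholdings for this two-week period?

Income Tax: taxable = 6,854.00 Cr
  163.20 Cr + 10.7% × (6,854.00 Cr − 4,800.00 Cr) = 163.20 Cr + 10.7% × 2,054.00 Cr = 382.98 Cr
Social Insurance: 8% × 6,854.00 Cr = 548.32 Cr
Medical Insurance Levy: 7.9% × 6,854.00 Cr = 541.47 Cr
Total: 382.98 Cr + 548.32 Cr + 541.47 Cr = 1,472.77 Cr

1,472.77 Cr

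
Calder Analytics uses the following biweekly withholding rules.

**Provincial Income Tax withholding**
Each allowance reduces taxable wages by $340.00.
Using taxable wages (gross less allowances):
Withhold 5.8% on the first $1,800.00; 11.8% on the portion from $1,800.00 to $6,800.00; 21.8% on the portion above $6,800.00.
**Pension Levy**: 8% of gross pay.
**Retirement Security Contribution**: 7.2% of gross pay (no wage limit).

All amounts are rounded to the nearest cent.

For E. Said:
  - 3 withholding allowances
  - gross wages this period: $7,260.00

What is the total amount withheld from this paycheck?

Provincial Income Tax: taxable = $7,260.00 − 3×$340.00 = $6,240.00
  $104.40 + 11.8% × ($6,240.00 − $1,800.00) = $104.40 + 11.8% × $4,440.00 = $628.32
Pension Levy: 8% × $7,260.00 = $580.80
Retirement Security Contribution: 7.2% × $7,260.00 = $522.72
Total: $628.32 + $580.80 + $522.72 = $1,731.84

$1,731.84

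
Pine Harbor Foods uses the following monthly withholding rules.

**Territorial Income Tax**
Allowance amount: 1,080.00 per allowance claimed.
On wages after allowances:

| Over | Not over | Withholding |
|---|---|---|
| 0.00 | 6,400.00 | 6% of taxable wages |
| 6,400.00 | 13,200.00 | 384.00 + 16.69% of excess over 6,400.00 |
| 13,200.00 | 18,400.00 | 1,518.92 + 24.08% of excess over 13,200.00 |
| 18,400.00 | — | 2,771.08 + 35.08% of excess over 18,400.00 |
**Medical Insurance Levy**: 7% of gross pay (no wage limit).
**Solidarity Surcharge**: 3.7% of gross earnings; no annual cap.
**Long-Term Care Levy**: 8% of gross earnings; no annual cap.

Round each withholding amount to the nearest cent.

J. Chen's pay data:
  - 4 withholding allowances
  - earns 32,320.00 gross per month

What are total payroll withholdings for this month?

12,182.60

Territorial Income Tax: taxable = 32,320.00 − 4×1,080.00 = 28,000.00
  2,771.08 + 35.08% × (28,000.00 − 18,400.00) = 2,771.08 + 35.08% × 9,600.00 = 6,138.76
Medical Insurance Levy: 7% × 32,320.00 = 2,262.40
Solidarity Surcharge: 3.7% × 32,320.00 = 1,195.84
Long-Term Care Levy: 8% × 32,320.00 = 2,585.60
Total: 6,138.76 + 2,262.40 + 1,195.84 + 2,585.60 = 12,182.60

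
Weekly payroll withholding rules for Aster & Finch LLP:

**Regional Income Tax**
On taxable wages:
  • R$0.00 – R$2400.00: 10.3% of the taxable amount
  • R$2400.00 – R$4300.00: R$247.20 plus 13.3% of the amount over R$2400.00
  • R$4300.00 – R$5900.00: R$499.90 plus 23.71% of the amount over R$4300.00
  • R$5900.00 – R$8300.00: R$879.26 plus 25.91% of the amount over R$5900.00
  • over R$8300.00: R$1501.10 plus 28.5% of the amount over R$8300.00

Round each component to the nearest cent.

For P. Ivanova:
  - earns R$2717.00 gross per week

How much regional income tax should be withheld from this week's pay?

Regional Income Tax: taxable = R$2717.00
  R$247.20 + 13.3% × (R$2717.00 − R$2400.00) = R$247.20 + 13.3% × R$317.00 = R$289.36

R$289.36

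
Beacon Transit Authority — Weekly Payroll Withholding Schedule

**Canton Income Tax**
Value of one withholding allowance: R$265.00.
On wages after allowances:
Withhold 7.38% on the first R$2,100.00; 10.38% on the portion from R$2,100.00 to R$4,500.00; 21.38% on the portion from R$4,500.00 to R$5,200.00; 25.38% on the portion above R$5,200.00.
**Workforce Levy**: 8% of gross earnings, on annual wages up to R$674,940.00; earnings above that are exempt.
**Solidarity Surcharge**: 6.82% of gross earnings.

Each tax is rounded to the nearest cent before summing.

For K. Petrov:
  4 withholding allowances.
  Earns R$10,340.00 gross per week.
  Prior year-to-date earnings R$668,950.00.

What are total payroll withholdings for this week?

R$2,773.65

Canton Income Tax: taxable = R$10,340.00 − 4×R$265.00 = R$9,280.00
  R$553.76 + 25.38% × (R$9,280.00 − R$5,200.00) = R$553.76 + 25.38% × R$4,080.00 = R$1,589.26
Workforce Levy: cap R$674,940.00 − YTD R$668,950.00 = R$5,990.00 subject; 8% × R$5,990.00 = R$479.20
Solidarity Surcharge: 6.82% × R$10,340.00 = R$705.19
Total: R$1,589.26 + R$479.20 + R$705.19 = R$2,773.65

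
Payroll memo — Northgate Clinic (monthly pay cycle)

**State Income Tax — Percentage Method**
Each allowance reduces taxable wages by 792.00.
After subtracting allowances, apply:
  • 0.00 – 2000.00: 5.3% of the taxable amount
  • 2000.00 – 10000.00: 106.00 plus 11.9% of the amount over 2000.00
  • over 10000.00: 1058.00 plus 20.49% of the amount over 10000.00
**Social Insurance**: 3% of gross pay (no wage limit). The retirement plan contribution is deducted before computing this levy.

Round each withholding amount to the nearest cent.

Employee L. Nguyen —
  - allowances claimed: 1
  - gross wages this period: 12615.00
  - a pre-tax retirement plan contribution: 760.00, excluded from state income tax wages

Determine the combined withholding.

State Income Tax: taxable = 12615.00 − 760.00 − 1×792.00 = 11063.00
  1058.00 + 20.49% × (11063.00 − 10000.00) = 1058.00 + 20.49% × 1063.00 = 1275.81
Social Insurance: 3% × 11855.00 = 355.65
Total: 1275.81 + 355.65 = 1631.46

1631.46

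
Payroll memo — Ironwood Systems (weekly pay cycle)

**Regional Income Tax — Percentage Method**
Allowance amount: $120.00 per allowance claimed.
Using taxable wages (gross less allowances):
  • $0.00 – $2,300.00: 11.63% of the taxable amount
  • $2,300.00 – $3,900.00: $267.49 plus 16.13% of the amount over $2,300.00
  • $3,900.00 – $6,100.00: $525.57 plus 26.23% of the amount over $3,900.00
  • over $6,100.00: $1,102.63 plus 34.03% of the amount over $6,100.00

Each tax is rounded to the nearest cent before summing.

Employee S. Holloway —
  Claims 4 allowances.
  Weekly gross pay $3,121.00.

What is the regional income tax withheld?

Regional Income Tax: taxable = $3,121.00 − 4×$120.00 = $2,641.00
  $267.49 + 16.13% × ($2,641.00 − $2,300.00) = $267.49 + 16.13% × $341.00 = $322.49

$322.49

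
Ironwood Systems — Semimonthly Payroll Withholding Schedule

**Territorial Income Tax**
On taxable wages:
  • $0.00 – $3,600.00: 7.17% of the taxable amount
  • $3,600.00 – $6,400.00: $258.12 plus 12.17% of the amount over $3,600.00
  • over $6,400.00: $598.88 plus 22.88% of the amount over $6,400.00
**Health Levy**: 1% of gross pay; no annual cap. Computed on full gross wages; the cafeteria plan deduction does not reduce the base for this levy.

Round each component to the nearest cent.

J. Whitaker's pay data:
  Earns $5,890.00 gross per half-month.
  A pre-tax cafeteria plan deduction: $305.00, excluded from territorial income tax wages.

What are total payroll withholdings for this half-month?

Territorial Income Tax: taxable = $5,890.00 − $305.00 = $5,585.00
  $258.12 + 12.17% × ($5,585.00 − $3,600.00) = $258.12 + 12.17% × $1,985.00 = $499.69
Health Levy: 1% × $5,890.00 = $58.90
Total: $499.69 + $58.90 = $558.59

$558.59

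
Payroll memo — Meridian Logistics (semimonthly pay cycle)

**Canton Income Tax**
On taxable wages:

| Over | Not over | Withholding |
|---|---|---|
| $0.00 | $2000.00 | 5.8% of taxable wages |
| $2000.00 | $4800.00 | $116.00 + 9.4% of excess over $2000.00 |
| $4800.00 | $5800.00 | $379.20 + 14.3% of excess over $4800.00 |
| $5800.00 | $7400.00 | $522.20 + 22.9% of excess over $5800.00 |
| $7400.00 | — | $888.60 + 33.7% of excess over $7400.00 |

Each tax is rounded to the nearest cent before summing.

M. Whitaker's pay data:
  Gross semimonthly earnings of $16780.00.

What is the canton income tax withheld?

Canton Income Tax: taxable = $16780.00
  $888.60 + 33.7% × ($16780.00 − $7400.00) = $888.60 + 33.7% × $9380.00 = $4049.66

$4049.66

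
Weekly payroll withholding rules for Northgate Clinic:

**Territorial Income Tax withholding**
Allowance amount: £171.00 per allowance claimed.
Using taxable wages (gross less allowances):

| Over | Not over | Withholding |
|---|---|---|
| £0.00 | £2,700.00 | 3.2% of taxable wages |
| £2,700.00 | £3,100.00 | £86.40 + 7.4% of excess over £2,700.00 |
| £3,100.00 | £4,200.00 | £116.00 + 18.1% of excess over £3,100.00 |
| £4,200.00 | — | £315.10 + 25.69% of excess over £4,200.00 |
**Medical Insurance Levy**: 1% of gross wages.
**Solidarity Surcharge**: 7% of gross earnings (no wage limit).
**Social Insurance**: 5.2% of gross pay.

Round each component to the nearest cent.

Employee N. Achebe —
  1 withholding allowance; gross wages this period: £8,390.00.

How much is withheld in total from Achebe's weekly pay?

£2,455.06

Territorial Income Tax: taxable = £8,390.00 − 1×£171.00 = £8,219.00
  £315.10 + 25.69% × (£8,219.00 − £4,200.00) = £315.10 + 25.69% × £4,019.00 = £1,347.58
Medical Insurance Levy: 1% × £8,390.00 = £83.90
Solidarity Surcharge: 7% × £8,390.00 = £587.30
Social Insurance: 5.2% × £8,390.00 = £436.28
Total: £1,347.58 + £83.90 + £587.30 + £436.28 = £2,455.06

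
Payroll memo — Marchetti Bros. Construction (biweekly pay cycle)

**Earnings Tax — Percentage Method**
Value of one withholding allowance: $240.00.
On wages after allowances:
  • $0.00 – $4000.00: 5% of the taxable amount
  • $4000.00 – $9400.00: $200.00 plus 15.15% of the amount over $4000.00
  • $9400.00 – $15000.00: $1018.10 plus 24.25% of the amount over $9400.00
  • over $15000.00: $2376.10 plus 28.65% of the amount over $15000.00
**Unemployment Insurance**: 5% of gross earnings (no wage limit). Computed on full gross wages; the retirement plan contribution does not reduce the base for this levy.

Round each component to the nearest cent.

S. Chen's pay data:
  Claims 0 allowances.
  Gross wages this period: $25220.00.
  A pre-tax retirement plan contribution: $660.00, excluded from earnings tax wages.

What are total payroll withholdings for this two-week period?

Earnings Tax: taxable = $25220.00 − $660.00 = $24560.00
  $2376.10 + 28.65% × ($24560.00 − $15000.00) = $2376.10 + 28.65% × $9560.00 = $5115.04
Unemployment Insurance: 5% × $25220.00 = $1261.00
Total: $5115.04 + $1261.00 = $6376.04

$6376.04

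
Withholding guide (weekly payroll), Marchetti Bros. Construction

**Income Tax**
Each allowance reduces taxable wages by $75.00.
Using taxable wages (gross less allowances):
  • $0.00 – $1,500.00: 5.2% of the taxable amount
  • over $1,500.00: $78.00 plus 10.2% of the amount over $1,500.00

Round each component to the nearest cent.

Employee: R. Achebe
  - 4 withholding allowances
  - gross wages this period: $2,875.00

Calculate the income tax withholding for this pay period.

Income Tax: taxable = $2,875.00 − 4×$75.00 = $2,575.00
  $78.00 + 10.2% × ($2,575.00 − $1,500.00) = $78.00 + 10.2% × $1,075.00 = $187.65

$187.65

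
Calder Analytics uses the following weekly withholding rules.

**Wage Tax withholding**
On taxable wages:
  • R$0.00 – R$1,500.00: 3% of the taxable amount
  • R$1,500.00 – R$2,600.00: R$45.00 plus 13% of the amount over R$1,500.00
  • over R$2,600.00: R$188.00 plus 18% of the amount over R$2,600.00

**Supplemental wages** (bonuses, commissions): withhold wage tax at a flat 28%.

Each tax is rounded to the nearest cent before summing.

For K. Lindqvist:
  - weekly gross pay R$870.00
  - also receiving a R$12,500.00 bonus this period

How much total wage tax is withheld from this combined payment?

Wage Tax: taxable = R$870.00
  3% × R$870.00 = R$26.10
Supplemental (28% flat on bonus): 28% × R$12,500.00 = R$3,500.00
Total wage tax: R$26.10 + R$3,500.00 = R$3,526.10

R$3,526.10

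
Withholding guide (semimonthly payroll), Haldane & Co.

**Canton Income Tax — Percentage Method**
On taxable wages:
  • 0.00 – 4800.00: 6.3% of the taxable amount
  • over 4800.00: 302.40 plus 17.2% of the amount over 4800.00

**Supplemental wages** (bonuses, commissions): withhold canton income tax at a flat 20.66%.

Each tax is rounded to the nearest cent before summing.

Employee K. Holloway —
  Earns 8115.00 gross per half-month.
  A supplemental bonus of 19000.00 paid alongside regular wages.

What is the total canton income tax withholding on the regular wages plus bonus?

Canton Income Tax: taxable = 8115.00
  302.40 + 17.2% × (8115.00 − 4800.00) = 302.40 + 17.2% × 3315.00 = 872.58
Supplemental (20.66% flat on bonus): 20.66% × 19000.00 = 3925.40
Total canton income tax: 872.58 + 3925.40 = 4797.98

4797.98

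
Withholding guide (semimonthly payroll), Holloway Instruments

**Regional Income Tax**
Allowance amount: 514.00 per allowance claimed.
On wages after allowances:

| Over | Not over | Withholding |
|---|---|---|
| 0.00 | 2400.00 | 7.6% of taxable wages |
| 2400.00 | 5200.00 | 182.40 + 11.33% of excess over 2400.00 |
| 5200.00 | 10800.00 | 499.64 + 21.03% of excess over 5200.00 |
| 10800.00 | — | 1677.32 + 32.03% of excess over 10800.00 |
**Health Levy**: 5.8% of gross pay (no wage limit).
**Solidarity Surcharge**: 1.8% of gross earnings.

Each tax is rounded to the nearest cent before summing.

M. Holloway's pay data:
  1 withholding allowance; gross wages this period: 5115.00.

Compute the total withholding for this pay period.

Regional Income Tax: taxable = 5115.00 − 1×514.00 = 4601.00
  182.40 + 11.33% × (4601.00 − 2400.00) = 182.40 + 11.33% × 2201.00 = 431.77
Health Levy: 5.8% × 5115.00 = 296.67
Solidarity Surcharge: 1.8% × 5115.00 = 92.07
Total: 431.77 + 296.67 + 92.07 = 820.51

820.51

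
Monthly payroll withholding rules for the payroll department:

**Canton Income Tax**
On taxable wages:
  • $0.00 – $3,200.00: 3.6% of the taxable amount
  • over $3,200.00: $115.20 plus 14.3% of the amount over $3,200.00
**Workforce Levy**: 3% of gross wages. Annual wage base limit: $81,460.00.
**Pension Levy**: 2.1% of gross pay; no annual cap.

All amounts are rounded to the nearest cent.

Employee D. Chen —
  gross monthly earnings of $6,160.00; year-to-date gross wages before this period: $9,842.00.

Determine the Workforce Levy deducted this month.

Workforce Levy: 3% × $6,160.00 = $184.80

$184.80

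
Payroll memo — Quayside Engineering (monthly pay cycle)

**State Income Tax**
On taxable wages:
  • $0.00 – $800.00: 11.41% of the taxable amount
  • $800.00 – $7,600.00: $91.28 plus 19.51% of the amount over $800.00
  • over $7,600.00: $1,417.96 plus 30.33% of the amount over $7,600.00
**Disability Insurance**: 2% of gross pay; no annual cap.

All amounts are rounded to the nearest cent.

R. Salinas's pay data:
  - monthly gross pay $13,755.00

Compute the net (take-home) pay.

State Income Tax: taxable = $13,755.00
  $1,417.96 + 30.33% × ($13,755.00 − $7,600.00) = $1,417.96 + 30.33% × $6,155.00 = $3,284.77
Disability Insurance: 2% × $13,755.00 = $275.10
Total withheld: $3,284.77 + $275.10 = $3,559.87
Net pay: $13,755.00 − $3,559.87 = $10,195.13

$10,195.13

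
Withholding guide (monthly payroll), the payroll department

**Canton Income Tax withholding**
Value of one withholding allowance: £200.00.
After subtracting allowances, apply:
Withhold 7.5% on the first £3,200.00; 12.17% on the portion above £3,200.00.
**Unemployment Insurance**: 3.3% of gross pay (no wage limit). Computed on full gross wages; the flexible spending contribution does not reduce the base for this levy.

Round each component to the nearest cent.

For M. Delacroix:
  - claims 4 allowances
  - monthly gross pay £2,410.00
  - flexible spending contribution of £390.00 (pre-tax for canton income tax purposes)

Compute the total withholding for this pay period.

Canton Income Tax: taxable = £2,410.00 − £390.00 − 4×£200.00 = £1,220.00
  7.5% × £1,220.00 = £91.50
Unemployment Insurance: 3.3% × £2,410.00 = £79.53
Total: £91.50 + £79.53 = £171.03

£171.03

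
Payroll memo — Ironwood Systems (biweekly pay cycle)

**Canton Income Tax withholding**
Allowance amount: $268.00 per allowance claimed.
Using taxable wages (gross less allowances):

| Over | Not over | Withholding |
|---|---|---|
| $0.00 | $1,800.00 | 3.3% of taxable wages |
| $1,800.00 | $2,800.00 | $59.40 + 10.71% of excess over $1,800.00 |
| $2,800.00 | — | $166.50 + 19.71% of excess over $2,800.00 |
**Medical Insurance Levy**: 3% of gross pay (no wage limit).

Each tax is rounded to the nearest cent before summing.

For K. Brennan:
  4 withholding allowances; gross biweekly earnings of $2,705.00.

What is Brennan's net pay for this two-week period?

Canton Income Tax: taxable = $2,705.00 − 4×$268.00 = $1,633.00
  3.3% × $1,633.00 = $53.89
Medical Insurance Levy: 3% × $2,705.00 = $81.15
Total withheld: $53.89 + $81.15 = $135.04
Net pay: $2,705.00 − $135.04 = $2,569.96

$2,569.96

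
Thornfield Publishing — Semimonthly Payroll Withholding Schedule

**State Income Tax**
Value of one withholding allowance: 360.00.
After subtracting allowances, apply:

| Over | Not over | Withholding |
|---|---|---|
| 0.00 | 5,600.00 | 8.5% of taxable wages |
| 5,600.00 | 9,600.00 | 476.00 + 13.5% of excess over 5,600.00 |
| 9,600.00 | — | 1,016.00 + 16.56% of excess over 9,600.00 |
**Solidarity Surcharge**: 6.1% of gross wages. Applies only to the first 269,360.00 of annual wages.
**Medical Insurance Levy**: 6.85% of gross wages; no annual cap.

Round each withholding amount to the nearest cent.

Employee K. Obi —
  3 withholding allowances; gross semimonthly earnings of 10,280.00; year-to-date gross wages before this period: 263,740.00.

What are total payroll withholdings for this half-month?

2,009.00

State Income Tax: taxable = 10,280.00 − 3×360.00 = 9,200.00
  476.00 + 13.5% × (9,200.00 − 5,600.00) = 476.00 + 13.5% × 3,600.00 = 962.00
Solidarity Surcharge: cap 269,360.00 − YTD 263,740.00 = 5,620.00 subject; 6.1% × 5,620.00 = 342.82
Medical Insurance Levy: 6.85% × 10,280.00 = 704.18
Total: 962.00 + 342.82 + 704.18 = 2,009.00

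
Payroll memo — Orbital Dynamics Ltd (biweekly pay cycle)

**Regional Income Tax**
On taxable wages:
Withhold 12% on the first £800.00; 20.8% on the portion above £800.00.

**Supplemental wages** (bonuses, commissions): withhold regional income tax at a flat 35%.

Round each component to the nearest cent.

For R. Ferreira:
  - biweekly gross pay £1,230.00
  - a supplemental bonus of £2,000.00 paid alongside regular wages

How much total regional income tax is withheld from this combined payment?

£885.44

Regional Income Tax: taxable = £1,230.00
  £96.00 + 20.8% × (£1,230.00 − £800.00) = £96.00 + 20.8% × £430.00 = £185.44
Supplemental (35% flat on bonus): 35% × £2,000.00 = £700.00
Total regional income tax: £185.44 + £700.00 = £885.44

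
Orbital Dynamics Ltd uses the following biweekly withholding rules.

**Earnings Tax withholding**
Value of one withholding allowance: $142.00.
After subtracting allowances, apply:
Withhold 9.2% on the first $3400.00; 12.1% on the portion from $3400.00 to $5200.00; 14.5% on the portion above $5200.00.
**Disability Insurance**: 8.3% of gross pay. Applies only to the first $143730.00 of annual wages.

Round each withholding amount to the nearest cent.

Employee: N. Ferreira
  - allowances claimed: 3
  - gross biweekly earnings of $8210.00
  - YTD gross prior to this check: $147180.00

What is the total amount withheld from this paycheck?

$905.28

Earnings Tax: taxable = $8210.00 − 3×$142.00 = $7784.00
  $530.60 + 14.5% × ($7784.00 − $5200.00) = $530.60 + 14.5% × $2584.00 = $905.28
Disability Insurance: YTD $147180.00 ≥ cap $143730.00 → $0.00
Total: $905.28 + $0.00 = $905.28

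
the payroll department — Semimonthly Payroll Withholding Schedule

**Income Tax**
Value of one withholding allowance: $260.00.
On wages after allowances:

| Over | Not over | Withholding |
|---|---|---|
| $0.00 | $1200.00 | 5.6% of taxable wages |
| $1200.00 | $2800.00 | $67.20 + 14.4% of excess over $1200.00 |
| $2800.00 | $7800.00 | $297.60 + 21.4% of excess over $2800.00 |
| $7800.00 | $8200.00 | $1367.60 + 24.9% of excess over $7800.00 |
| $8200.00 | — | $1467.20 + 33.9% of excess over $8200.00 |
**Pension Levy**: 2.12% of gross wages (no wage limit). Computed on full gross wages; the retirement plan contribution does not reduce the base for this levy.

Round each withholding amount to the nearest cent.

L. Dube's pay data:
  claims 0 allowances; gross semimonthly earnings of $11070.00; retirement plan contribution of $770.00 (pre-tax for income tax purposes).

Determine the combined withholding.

Income Tax: taxable = $11070.00 − $770.00 = $10300.00
  $1467.20 + 33.9% × ($10300.00 − $8200.00) = $1467.20 + 33.9% × $2100.00 = $2179.10
Pension Levy: 2.12% × $11070.00 = $234.68
Total: $2179.10 + $234.68 = $2413.78

$2413.78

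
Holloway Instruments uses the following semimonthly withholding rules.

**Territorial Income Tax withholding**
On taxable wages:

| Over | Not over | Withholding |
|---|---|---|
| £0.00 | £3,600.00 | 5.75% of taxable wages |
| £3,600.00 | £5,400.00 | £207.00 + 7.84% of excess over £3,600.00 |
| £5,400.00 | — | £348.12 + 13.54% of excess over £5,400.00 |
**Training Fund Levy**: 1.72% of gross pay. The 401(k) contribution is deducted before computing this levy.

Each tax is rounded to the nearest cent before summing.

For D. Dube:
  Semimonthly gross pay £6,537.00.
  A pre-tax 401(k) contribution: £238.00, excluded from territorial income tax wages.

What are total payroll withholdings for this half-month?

Territorial Income Tax: taxable = £6,537.00 − £238.00 = £6,299.00
  £348.12 + 13.54% × (£6,299.00 − £5,400.00) = £348.12 + 13.54% × £899.00 = £469.84
Training Fund Levy: 1.72% × £6,299.00 = £108.34
Total: £469.84 + £108.34 = £578.18

£578.18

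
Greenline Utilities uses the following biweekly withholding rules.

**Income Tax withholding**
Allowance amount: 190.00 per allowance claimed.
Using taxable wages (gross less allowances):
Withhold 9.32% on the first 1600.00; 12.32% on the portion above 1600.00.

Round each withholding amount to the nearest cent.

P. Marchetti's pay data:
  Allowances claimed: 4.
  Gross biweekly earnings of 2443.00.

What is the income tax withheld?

Income Tax: taxable = 2443.00 − 4×190.00 = 1683.00
  149.12 + 12.32% × (1683.00 − 1600.00) = 149.12 + 12.32% × 83.00 = 159.35

159.35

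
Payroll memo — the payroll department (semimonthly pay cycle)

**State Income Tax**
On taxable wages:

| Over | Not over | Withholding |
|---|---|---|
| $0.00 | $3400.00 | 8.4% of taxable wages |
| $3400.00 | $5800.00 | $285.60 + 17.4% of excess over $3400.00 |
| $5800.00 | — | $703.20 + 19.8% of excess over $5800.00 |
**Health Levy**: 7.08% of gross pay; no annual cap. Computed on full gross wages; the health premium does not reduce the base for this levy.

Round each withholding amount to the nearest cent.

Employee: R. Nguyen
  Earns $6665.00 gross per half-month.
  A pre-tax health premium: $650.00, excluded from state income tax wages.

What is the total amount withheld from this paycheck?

State Income Tax: taxable = $6665.00 − $650.00 = $6015.00
  $703.20 + 19.8% × ($6015.00 − $5800.00) = $703.20 + 19.8% × $215.00 = $745.77
Health Levy: 7.08% × $6665.00 = $471.88
Total: $745.77 + $471.88 = $1217.65

$1217.65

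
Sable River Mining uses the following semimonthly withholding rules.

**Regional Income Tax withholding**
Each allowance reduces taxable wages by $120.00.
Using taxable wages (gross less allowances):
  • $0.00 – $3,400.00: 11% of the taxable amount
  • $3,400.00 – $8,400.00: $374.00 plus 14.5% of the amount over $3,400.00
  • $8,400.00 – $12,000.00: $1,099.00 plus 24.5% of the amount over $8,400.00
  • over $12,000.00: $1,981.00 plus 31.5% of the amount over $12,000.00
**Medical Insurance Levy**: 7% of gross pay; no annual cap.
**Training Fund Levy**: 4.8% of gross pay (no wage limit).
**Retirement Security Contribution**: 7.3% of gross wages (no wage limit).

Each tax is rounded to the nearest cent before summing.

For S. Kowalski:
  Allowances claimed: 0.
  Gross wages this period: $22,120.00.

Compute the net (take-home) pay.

$12,726.28

Regional Income Tax: taxable = $22,120.00
  $1,981.00 + 31.5% × ($22,120.00 − $12,000.00) = $1,981.00 + 31.5% × $10,120.00 = $5,168.80
Medical Insurance Levy: 7% × $22,120.00 = $1,548.40
Training Fund Levy: 4.8% × $22,120.00 = $1,061.76
Retirement Security Contribution: 7.3% × $22,120.00 = $1,614.76
Total withheld: $5,168.80 + $1,548.40 + $1,061.76 + $1,614.76 = $9,393.72
Net pay: $22,120.00 − $9,393.72 = $12,726.28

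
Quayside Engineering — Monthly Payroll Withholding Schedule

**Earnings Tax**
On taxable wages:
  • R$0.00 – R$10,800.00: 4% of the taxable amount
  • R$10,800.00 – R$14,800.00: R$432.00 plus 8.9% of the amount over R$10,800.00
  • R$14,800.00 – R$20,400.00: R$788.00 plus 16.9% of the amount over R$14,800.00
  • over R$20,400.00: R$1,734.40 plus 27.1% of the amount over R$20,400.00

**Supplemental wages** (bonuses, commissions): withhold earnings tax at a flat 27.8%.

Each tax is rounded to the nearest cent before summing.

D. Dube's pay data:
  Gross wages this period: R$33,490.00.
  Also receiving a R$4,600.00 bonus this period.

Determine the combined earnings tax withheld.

R$6,560.59

Earnings Tax: taxable = R$33,490.00
  R$1,734.40 + 27.1% × (R$33,490.00 − R$20,400.00) = R$1,734.40 + 27.1% × R$13,090.00 = R$5,281.79
Supplemental (27.8% flat on bonus): 27.8% × R$4,600.00 = R$1,278.80
Total earnings tax: R$5,281.79 + R$1,278.80 = R$6,560.59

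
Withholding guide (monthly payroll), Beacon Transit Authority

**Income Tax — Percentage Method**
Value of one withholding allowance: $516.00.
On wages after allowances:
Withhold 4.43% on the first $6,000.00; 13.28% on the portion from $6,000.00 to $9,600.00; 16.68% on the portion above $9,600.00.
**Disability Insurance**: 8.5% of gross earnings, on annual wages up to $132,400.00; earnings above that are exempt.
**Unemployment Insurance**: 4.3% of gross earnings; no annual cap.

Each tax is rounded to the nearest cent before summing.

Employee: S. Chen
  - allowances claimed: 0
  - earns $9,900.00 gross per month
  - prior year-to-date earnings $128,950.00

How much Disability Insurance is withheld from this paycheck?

Disability Insurance: cap $132,400.00 − YTD $128,950.00 = $3,450.00 subject; 8.5% × $3,450.00 = $293.25

$293.25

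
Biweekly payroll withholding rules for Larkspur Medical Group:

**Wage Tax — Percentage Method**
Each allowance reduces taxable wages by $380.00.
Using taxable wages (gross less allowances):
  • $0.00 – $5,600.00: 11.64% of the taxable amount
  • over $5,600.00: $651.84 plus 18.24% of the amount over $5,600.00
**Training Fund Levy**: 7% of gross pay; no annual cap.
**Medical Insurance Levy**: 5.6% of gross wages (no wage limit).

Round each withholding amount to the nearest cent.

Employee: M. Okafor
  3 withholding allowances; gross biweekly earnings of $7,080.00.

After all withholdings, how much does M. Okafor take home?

$5,474.06

Wage Tax: taxable = $7,080.00 − 3×$380.00 = $5,940.00
  $651.84 + 18.24% × ($5,940.00 − $5,600.00) = $651.84 + 18.24% × $340.00 = $713.86
Training Fund Levy: 7% × $7,080.00 = $495.60
Medical Insurance Levy: 5.6% × $7,080.00 = $396.48
Total withheld: $713.86 + $495.60 + $396.48 = $1,605.94
Net pay: $7,080.00 − $1,605.94 = $5,474.06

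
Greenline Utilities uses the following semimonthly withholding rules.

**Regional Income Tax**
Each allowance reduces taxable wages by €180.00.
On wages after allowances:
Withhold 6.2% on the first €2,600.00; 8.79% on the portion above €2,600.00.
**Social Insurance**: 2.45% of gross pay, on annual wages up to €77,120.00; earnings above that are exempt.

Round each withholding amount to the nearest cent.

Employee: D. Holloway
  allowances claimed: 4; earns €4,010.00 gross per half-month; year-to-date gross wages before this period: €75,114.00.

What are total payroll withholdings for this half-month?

Regional Income Tax: taxable = €4,010.00 − 4×€180.00 = €3,290.00
  €161.20 + 8.79% × (€3,290.00 − €2,600.00) = €161.20 + 8.79% × €690.00 = €221.85
Social Insurance: cap €77,120.00 − YTD €75,114.00 = €2,006.00 subject; 2.45% × €2,006.00 = €49.15
Total: €221.85 + €49.15 = €271.00

€271.00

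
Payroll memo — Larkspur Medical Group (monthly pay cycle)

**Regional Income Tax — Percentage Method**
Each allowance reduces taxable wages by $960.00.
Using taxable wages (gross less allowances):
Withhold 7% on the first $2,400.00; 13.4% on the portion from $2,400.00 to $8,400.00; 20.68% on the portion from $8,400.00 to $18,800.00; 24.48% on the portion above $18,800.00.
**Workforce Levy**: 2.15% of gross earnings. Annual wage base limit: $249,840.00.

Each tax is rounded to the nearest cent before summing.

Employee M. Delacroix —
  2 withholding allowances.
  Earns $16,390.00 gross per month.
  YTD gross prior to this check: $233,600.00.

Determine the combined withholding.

Regional Income Tax: taxable = $16,390.00 − 2×$960.00 = $14,470.00
  $972.00 + 20.68% × ($14,470.00 − $8,400.00) = $972.00 + 20.68% × $6,070.00 = $2,227.28
Workforce Levy: cap $249,840.00 − YTD $233,600.00 = $16,240.00 subject; 2.15% × $16,240.00 = $349.16
Total: $2,227.28 + $349.16 = $2,576.44

$2,576.44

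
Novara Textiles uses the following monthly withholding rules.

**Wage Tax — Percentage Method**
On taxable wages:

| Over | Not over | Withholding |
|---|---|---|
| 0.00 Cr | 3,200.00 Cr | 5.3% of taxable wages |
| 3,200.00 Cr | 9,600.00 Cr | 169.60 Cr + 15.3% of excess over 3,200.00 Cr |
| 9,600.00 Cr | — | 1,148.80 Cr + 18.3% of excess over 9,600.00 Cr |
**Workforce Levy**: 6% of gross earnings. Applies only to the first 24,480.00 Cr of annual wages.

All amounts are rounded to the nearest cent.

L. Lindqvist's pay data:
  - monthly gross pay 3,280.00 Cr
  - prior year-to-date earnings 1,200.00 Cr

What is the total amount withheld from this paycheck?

Wage Tax: taxable = 3,280.00 Cr
  169.60 Cr + 15.3% × (3,280.00 Cr − 3,200.00 Cr) = 169.60 Cr + 15.3% × 80.00 Cr = 181.84 Cr
Workforce Levy: 6% × 3,280.00 Cr = 196.80 Cr
Total: 181.84 Cr + 196.80 Cr = 378.64 Cr

378.64 Cr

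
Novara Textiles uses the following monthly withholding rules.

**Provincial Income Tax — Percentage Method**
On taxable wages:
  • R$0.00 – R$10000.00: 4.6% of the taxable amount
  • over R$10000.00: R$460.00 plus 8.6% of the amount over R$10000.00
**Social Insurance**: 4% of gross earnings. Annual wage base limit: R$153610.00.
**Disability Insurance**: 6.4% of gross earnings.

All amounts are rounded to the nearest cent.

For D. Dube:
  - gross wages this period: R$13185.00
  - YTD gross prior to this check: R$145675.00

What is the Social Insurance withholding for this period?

Social Insurance: cap R$153610.00 − YTD R$145675.00 = R$7935.00 subject; 4% × R$7935.00 = R$317.40

R$317.40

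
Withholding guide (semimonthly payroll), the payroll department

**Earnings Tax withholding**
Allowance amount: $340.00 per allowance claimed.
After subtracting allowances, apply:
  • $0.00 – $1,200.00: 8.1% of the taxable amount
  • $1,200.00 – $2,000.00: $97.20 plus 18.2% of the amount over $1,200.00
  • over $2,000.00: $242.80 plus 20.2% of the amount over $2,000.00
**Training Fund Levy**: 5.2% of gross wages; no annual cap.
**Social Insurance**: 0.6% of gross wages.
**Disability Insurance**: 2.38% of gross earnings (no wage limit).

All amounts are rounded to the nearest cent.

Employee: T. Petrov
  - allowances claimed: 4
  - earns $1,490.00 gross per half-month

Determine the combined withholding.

Earnings Tax: taxable = $1,490.00 − 4×$340.00 = $130.00
  8.1% × $130.00 = $10.53
Training Fund Levy: 5.2% × $1,490.00 = $77.48
Social Insurance: 0.6% × $1,490.00 = $8.94
Disability Insurance: 2.38% × $1,490.00 = $35.46
Total: $10.53 + $77.48 + $8.94 + $35.46 = $132.41

$132.41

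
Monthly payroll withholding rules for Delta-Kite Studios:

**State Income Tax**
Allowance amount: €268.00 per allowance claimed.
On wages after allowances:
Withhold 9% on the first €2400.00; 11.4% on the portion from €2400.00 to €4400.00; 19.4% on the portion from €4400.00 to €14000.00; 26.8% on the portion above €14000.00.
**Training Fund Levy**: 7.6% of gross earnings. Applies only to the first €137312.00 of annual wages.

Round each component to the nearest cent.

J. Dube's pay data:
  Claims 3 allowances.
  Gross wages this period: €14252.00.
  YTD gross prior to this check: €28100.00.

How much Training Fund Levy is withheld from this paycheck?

€1083.15

Training Fund Levy: 7.6% × €14252.00 = €1083.15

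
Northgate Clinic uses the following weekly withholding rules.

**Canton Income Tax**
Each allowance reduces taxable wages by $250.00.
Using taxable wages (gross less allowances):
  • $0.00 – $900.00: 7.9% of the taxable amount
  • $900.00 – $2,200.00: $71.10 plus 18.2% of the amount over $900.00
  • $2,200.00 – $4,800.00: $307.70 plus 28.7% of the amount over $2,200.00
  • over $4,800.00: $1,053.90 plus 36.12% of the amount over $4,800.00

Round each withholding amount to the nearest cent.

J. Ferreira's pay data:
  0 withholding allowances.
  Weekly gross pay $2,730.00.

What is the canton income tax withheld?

Canton Income Tax: taxable = $2,730.00
  $307.70 + 28.7% × ($2,730.00 − $2,200.00) = $307.70 + 28.7% × $530.00 = $459.81

$459.81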